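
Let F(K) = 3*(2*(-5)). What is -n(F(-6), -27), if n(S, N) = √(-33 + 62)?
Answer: -√29 ≈ -5.3852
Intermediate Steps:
F(K) = -30 (F(K) = 3*(-10) = -30)
n(S, N) = √29
-n(F(-6), -27) = -√29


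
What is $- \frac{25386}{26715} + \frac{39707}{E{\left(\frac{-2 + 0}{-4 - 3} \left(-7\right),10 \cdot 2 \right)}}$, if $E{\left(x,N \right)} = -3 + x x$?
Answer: $\frac{353582373}{8905} \approx 39706.0$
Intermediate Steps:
$E{\left(x,N \right)} = -3 + x^{2}$
$- \frac{25386}{26715} + \frac{39707}{E{\left(\frac{-2 + 0}{-4 - 3} \left(-7\right),10 \cdot 2 \right)}} = - \frac{25386}{26715} + \frac{39707}{-3 + \left(\frac{-2 + 0}{-4 - 3} \left(-7\right)\right)^{2}} = \left(-25386\right) \frac{1}{26715} + \frac{39707}{-3 + \left(- \frac{2}{-7} \left(-7\right)\right)^{2}} = - \frac{8462}{8905} + \frac{39707}{-3 + \left(\left(-2\right) \left(- \frac{1}{7}\right) \left(-7\right)\right)^{2}} = - \frac{8462}{8905} + \frac{39707}{-3 + \left(\frac{2}{7} \left(-7\right)\right)^{2}} = - \frac{8462}{8905} + \frac{39707}{-3 + \left(-2\right)^{2}} = - \frac{8462}{8905} + \frac{39707}{-3 + 4} = - \frac{8462}{8905} + \frac{39707}{1} = - \frac{8462}{8905} + 39707 \cdot 1 = - \frac{8462}{8905} + 39707 = \frac{353582373}{8905}$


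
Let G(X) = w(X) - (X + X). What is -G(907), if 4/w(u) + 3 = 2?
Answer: 1818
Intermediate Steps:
w(u) = -4 (w(u) = 4/(-3 + 2) = 4/(-1) = 4*(-1) = -4)
G(X) = -4 - 2*X (G(X) = -4 - (X + X) = -4 - 2*X)
-G(907) = -(-4 - 2*907) = -(-4 - 1814) = -1*(-1818) = 1818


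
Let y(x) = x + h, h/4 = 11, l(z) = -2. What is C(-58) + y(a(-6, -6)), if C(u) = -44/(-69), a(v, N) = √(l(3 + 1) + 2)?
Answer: 3080/69 ≈ 44.638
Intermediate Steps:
h = 44 (h = 4*11 = 44)
a(v, N) = 0 (a(v, N) = √(-2 + 2) = √0 = 0)
y(x) = 44 + x (y(x) = x + 44 = 44 + x)
C(u) = 44/69 (C(u) = -44*(-1/69) = 44/69)
C(-58) + y(a(-6, -6)) = 44/69 + (44 + 0) = 44/69 + 44 = 3080/69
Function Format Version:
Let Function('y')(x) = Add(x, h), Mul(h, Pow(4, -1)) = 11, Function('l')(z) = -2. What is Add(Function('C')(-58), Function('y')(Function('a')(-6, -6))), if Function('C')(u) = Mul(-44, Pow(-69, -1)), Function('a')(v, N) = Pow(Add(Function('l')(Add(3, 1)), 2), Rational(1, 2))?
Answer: Rational(3080, 69) ≈ 44.638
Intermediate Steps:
h = 44 (h = Mul(4, 11) = 44)
Function('a')(v, N) = 0 (Function('a')(v, N) = Pow(Add(-2, 2), Rational(1, 2)) = Pow(0, Rational(1, 2)) = 0)
Function('y')(x) = Add(44, x) (Function('y')(x) = Add(x, 44) = Add(44, x))
Function('C')(u) = Rational(44, 69) (Function('C')(u) = Mul(-44, Rational(-1, 69)) = Rational(44, 69))
Add(Function('C')(-58), Function('y')(Function('a')(-6, -6))) = Add(Rational(44, 69), Add(44, 0)) = Add(Rational(44, 69), 44) = Rational(3080, 69)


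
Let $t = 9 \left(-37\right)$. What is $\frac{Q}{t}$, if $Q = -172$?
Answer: $\frac{172}{333} \approx 0.51652$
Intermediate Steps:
$t = -333$
$\frac{Q}{t} = - \frac{172}{-333} = \left(-172\right) \left(- \frac{1}{333}\right) = \frac{172}{333}$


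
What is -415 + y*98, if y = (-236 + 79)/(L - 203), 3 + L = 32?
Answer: -28412/87 ≈ -326.57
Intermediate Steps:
L = 29 (L = -3 + 32 = 29)
y = 157/174 (y = (-236 + 79)/(29 - 203) = -157/(-174) = -157*(-1/174) = 157/174 ≈ 0.90230)
-415 + y*98 = -415 + (157/174)*98 = -415 + 7693/87 = -28412/87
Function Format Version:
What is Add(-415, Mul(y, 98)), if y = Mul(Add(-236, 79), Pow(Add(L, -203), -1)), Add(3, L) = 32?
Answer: Rational(-28412, 87) ≈ -326.57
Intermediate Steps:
L = 29 (L = Add(-3, 32) = 29)
y = Rational(157, 174) (y = Mul(Add(-236, 79), Pow(Add(29, -203), -1)) = Mul(-157, Pow(-174, -1)) = Mul(-157, Rational(-1, 174)) = Rational(157, 174) ≈ 0.90230)
Add(-415, Mul(y, 98)) = Add(-415, Mul(Rational(157, 174), 98)) = Add(-415, Rational(7693, 87)) = Rational(-28412, 87)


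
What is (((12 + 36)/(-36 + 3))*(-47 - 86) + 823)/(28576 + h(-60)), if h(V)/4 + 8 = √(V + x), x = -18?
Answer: 9973452/280074157 - 11181*I*√78/2240593256 ≈ 0.03561 - 4.4072e-5*I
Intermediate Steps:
h(V) = -32 + 4*√(-18 + V) (h(V) = -32 + 4*√(V - 18) = -32 + 4*√(-18 + V))
(((12 + 36)/(-36 + 3))*(-47 - 86) + 823)/(28576 + h(-60)) = (((12 + 36)/(-36 + 3))*(-47 - 86) + 823)/(28576 + (-32 + 4*√(-18 - 60))) = ((48/(-33))*(-133) + 823)/(28576 + (-32 + 4*√(-78))) = ((48*(-1/33))*(-133) + 823)/(28576 + (-32 + 4*(I*√78))) = (-16/11*(-133) + 823)/(28576 + (-32 + 4*I*√78)) = (2128/11 + 823)/(28544 + 4*I*√78) = 11181/(11*(28544 + 4*I*√78))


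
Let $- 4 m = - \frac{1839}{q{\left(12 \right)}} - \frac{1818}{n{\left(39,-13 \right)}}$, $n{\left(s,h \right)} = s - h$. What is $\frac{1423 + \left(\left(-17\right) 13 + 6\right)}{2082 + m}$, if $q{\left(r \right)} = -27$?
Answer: $\frac{1130688}{1940995} \approx 0.58253$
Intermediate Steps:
$m = - \frac{7757}{936}$ ($m = - \frac{- \frac{1839}{-27} - \frac{1818}{39 - -13}}{4} = - \frac{\left(-1839\right) \left(- \frac{1}{27}\right) - \frac{1818}{39 + 13}}{4} = - \frac{\frac{613}{9} - \frac{1818}{52}}{4} = - \frac{\frac{613}{9} - \frac{909}{26}}{4} = \left(- \frac{1}{4}\right) \frac{7757}{234} = - \frac{7757}{936} \approx -8.2874$)
$\frac{1423 + \left(\left(-17\right) 13 + 6\right)}{2082 + m} = \frac{1423 + \left(\left(-17\right) 13 + 6\right)}{2082 - \frac{7757}{936}} = \frac{1423 + \left(-221 + 6\right)}{\frac{1940995}{936}} = \left(1423 - 215\right) \frac{936}{1940995} = 1208 \cdot \frac{936}{1940995} = \frac{1130688}{1940995}$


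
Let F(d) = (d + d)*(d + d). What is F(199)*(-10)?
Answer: -1584040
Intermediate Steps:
F(d) = 4*d² (F(d) = (2*d)*(2*d) = 4*d²)
F(199)*(-10) = (4*199²)*(-10) = (4*39601)*(-10) = 158404*(-10) = -1584040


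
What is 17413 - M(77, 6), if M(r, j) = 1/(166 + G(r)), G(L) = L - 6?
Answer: 4126880/237 ≈ 17413.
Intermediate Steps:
G(L) = -6 + L
M(r, j) = 1/(160 + r) (M(r, j) = 1/(166 + (-6 + r)) = 1/(160 + r))
17413 - M(77, 6) = 17413 - 1/(160 + 77) = 17413 - 1/237 = 4126880/237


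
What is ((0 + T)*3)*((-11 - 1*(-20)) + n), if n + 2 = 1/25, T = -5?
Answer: -528/5 ≈ -105.60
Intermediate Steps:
n = -49/25 (n = -2 + 1/25 = -49/25 ≈ -1.9600)
((0 + T)*3)*((-11 - 1*(-20)) + n) = ((0 - 5)*3)*((-11 - 1*(-20)) - 49/25) = (-5*3)*((-11 + 20) - 49/25) = -15*(9 - 49/25) = -15*176/25 = -528/5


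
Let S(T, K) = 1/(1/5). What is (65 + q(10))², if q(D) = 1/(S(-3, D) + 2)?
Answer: 207936/49 ≈ 4243.6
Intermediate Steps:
S(T, K) = 5 (S(T, K) = 1/(⅕) = 5)
q(D) = ⅐ (q(D) = 1/(5 + 2) = 1/7 = ⅐)
(65 + q(10))² = (65 + ⅐)² = (456/7)² = 207936/49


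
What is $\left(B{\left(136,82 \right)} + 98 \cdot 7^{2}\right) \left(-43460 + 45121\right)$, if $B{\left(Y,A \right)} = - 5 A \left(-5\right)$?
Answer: $11381172$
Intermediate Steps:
$B{\left(Y,A \right)} = 25 A$
$\left(B{\left(136,82 \right)} + 98 \cdot 7^{2}\right) \left(-43460 + 45121\right) = \left(25 \cdot 82 + 98 \cdot 7^{2}\right) \left(-43460 + 45121\right) = \left(2050 + 98 \cdot 49\right) 1661 = \left(2050 + 4802\right) 1661 = 6852 \cdot 1661 = 11381172$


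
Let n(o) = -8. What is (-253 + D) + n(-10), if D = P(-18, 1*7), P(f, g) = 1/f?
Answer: -4699/18 ≈ -261.06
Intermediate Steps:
D = -1/18 (D = 1/(-18) = -1/18 ≈ -0.055556)
(-253 + D) + n(-10) = (-253 - 1/18) - 8 = -4555/18 - 8 = -4699/18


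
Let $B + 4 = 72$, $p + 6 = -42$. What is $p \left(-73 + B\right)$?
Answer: $240$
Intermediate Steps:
$p = -48$ ($p = -6 - 42 = -48$)
$B = 68$ ($B = -4 + 72 = 68$)
$p \left(-73 + B\right) = - 48 \left(-73 + 68\right) = \left(-48\right) \left(-5\right) = 240$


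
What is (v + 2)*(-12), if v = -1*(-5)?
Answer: -84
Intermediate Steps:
v = 5
(v + 2)*(-12) = (5 + 2)*(-12) = 7*(-12) = -84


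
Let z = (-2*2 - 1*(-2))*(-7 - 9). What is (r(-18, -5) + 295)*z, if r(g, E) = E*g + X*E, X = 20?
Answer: 9120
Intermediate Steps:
z = 32 (z = (-4 + 2)*(-16) = -2*(-16) = 32)
r(g, E) = 20*E + E*g (r(g, E) = E*g + 20*E = 20*E + E*g)
(r(-18, -5) + 295)*z = (-5*(20 - 18) + 295)*32 = (-5*2 + 295)*32 = (-10 + 295)*32 = 285*32 = 9120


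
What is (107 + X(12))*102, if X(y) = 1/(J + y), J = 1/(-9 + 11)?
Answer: 273054/25 ≈ 10922.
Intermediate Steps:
J = ½ (J = 1/2 = ½ ≈ 0.50000)
X(y) = 1/(½ + y)
(107 + X(12))*102 = (107 + 2/(1 + 2*12))*102 = (107 + 2/(1 + 24))*102 = (107 + 2/25)*102 = (2677/25)*102 = 273054/25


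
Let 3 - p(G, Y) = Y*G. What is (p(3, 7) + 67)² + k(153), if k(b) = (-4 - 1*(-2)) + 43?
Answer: 2442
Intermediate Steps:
p(G, Y) = 3 - G*Y (p(G, Y) = 3 - Y*G = 3 - G*Y)
k(b) = 41 (k(b) = (-4 + 2) + 43 = -2 + 43 = 41)
(p(3, 7) + 67)² + k(153) = ((3 - 1*3*7) + 67)² + 41 = ((3 - 21) + 67)² + 41 = (-18 + 67)² + 41 = 49² + 41 = 2401 + 41 = 2442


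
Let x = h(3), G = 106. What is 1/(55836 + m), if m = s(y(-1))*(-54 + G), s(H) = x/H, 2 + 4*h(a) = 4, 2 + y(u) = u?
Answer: 3/167482 ≈ 1.7912e-5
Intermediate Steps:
y(u) = -2 + u
h(a) = ½ (h(a) = -½ + (¼)*4 = -½ + 1 = ½)
x = ½ ≈ 0.50000
s(H) = 1/(2*H)
m = -26/3 (m = (1/(2*(-2 - 1)))*(-54 + 106) = ((½)/(-3))*52 = ((½)*(-⅓))*52 = -⅙*52 = -26/3 ≈ -8.6667)
1/(55836 + m) = 1/(55836 - 26/3) = 1/(167482/3) = 3/167482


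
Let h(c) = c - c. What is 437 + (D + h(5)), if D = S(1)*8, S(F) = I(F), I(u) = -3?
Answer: 413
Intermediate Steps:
S(F) = -3
h(c) = 0
D = -24 (D = -3*8 = -24)
437 + (D + h(5)) = 437 + (-24 + 0) = 437 - 24 = 413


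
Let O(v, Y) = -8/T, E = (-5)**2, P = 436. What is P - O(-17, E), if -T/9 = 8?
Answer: 3923/9 ≈ 435.89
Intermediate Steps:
T = -72 (T = -9*8 = -72)
E = 25
O(v, Y) = 1/9 (O(v, Y) = -8/(-72) = -8*(-1/72) = 1/9)
P - O(-17, E) = 436 - 1*1/9 = 436 - 1/9 = 3923/9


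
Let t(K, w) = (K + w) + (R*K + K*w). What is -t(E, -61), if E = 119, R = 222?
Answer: -19217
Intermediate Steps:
t(K, w) = w + 223*K + K*w (t(K, w) = (K + w) + (222*K + K*w) = w + 223*K + K*w)
-t(E, -61) = -(-61 + 223*119 + 119*(-61)) = -(-61 + 26537 - 7259) = -1*19217 = -19217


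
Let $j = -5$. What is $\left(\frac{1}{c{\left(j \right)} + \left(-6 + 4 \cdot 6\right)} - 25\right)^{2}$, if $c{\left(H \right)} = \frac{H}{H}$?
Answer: $\frac{224676}{361} \approx 622.37$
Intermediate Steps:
$c{\left(H \right)} = 1$
$\left(\frac{1}{c{\left(j \right)} + \left(-6 + 4 \cdot 6\right)} - 25\right)^{2} = \left(\frac{1}{1 + \left(-6 + 4 \cdot 6\right)} - 25\right)^{2} = \left(\frac{1}{1 + \left(-6 + 24\right)} - 25\right)^{2} = \left(\frac{1}{1 + 18} - 25\right)^{2} = \left(\frac{1}{19} - 25\right)^{2} = \left(- \frac{474}{19}\right)^{2} = \frac{224676}{361}$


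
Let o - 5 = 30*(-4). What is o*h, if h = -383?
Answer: 44045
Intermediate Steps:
o = -115 (o = 5 + 30*(-4) = 5 - 120 = -115)
o*h = -115*(-383) = 44045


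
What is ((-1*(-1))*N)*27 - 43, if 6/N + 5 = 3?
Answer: -124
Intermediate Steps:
N = -3 (N = 6/(-5 + 3) = 6/(-2) = 6*(-½) = -3)
((-1*(-1))*N)*27 - 43 = (-1*(-1)*(-3))*27 - 43 = (1*(-3))*27 - 43 = -3*27 - 43 = -81 - 43 = -124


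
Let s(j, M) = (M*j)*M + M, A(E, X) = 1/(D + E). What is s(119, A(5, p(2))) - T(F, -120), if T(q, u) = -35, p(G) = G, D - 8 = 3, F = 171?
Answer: 9095/256 ≈ 35.527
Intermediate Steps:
D = 11 (D = 8 + 3 = 11)
A(E, X) = 1/(11 + E)
s(j, M) = M + j*M**2 (s(j, M) = j*M**2 + M = M + j*M**2)
s(119, A(5, p(2))) - T(F, -120) = (1 + 119/(11 + 5))/(11 + 5) - 1*(-35) = (1 + 119/16)/16 + 35 = (1/16)*(135/16) + 35 = 135/256 + 35 = 9095/256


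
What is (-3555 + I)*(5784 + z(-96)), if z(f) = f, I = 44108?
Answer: 230665464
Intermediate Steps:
(-3555 + I)*(5784 + z(-96)) = (-3555 + 44108)*(5784 - 96) = 40553*5688 = 230665464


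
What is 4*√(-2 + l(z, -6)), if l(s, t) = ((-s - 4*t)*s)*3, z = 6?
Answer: 4*√322 ≈ 71.777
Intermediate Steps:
l(s, t) = 3*s*(-s - 4*t) (l(s, t) = (s*(-s - 4*t))*3 = 3*s*(-s - 4*t))
4*√(-2 + l(z, -6)) = 4*√(-2 - 3*6*(6 + 4*(-6))) = 4*√(-2 - 3*6*(6 - 24)) = 4*√(-2 - 3*6*(-18)) = 4*√(-2 + 324) = 4*√322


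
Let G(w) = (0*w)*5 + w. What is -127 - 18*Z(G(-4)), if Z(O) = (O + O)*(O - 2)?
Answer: -991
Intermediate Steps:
G(w) = w (G(w) = 0*5 + w = 0 + w = w)
Z(O) = 2*O*(-2 + O) (Z(O) = (2*O)*(-2 + O) = 2*O*(-2 + O))
-127 - 18*Z(G(-4)) = -127 - 36*(-4)*(-2 - 4) = -127 - 36*(-4)*(-6) = -127 - 18*48 = -127 - 864 = -991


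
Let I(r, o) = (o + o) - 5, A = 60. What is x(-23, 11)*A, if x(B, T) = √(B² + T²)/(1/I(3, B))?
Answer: -15300*√26 ≈ -78015.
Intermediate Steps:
I(r, o) = -5 + 2*o (I(r, o) = 2*o - 5 = -5 + 2*o)
x(B, T) = √(B² + T²)*(-5 + 2*B) (x(B, T) = √(B² + T²)/(1/(-5 + 2*B)) = √(B² + T²)*(-5 + 2*B))
x(-23, 11)*A = (√((-23)² + 11²)*(-5 + 2*(-23)))*60 = (√(529 + 121)*(-5 - 46))*60 = (√650*(-51))*60 = ((5*√26)*(-51))*60 = -255*√26*60 = -15300*√26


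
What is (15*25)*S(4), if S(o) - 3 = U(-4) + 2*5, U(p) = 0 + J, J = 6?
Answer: 7125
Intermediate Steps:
U(p) = 6 (U(p) = 0 + 6 = 6)
S(o) = 19 (S(o) = 3 + (6 + 2*5) = 3 + (6 + 10) = 3 + 16 = 19)
(15*25)*S(4) = (15*25)*19 = 375*19 = 7125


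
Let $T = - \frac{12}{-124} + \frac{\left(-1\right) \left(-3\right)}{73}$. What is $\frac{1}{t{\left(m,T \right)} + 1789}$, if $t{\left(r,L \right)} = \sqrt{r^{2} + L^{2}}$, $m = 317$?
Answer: $\frac{9161771341}{15875787680064} - \frac{2263 \sqrt{514621248985}}{15875787680064} \approx 0.00047483$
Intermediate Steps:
$T = \frac{312}{2263}$ ($T = \left(-12\right) \left(- \frac{1}{124}\right) + 3 \cdot \frac{1}{73} = \frac{3}{31} + \frac{3}{73} = \frac{312}{2263} \approx 0.13787$)
$t{\left(r,L \right)} = \sqrt{L^{2} + r^{2}}$
$\frac{1}{t{\left(m,T \right)} + 1789} = \frac{1}{\sqrt{\left(\frac{312}{2263}\right)^{2} + 317^{2}} + 1789} = \frac{1}{\sqrt{\frac{97344}{5121169} + 100489} + 1789} = \frac{1}{\sqrt{\frac{514621248985}{5121169}} + 1789} = \frac{1}{\frac{\sqrt{514621248985}}{2263} + 1789} = \frac{1}{1789 + \frac{\sqrt{514621248985}}{2263}}$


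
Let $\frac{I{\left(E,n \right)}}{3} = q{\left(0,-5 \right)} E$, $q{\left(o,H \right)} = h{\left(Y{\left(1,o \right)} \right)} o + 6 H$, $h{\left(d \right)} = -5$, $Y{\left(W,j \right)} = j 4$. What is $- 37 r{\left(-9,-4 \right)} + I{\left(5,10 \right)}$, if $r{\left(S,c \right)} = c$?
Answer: $-302$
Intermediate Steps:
$Y{\left(W,j \right)} = 4 j$
$q{\left(o,H \right)} = - 5 o + 6 H$
$I{\left(E,n \right)} = - 90 E$ ($I{\left(E,n \right)} = 3 \left(\left(-5\right) 0 + 6 \left(-5\right)\right) E = 3 \left(0 - 30\right) E = 3 \left(- 30 E\right) = - 90 E$)
$- 37 r{\left(-9,-4 \right)} + I{\left(5,10 \right)} = \left(-37\right) \left(-4\right) - 450 = 148 - 450 = -302$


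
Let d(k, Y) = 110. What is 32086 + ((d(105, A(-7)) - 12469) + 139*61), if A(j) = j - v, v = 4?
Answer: 28206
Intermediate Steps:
A(j) = -4 + j (A(j) = j - 1*4 = j - 4 = -4 + j)
32086 + ((d(105, A(-7)) - 12469) + 139*61) = 32086 + ((110 - 12469) + 139*61) = 32086 + (-12359 + 8479) = 32086 - 3880 = 28206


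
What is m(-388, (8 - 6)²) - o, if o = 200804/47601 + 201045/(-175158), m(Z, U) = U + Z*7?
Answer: -2515270435787/926410662 ≈ -2715.1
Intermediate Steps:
m(Z, U) = U + 7*Z
o = 2844720443/926410662 (o = 200804*(1/47601) + 201045*(-1/175158) = 200804/47601 - 67015/58386 = 2844720443/926410662 ≈ 3.0707)
m(-388, (8 - 6)²) - o = ((8 - 6)² + 7*(-388)) - 1*2844720443/926410662 = (2² - 2716) - 2844720443/926410662 = (4 - 2716) - 2844720443/926410662 = -2712 - 2844720443/926410662 = -2515270435787/926410662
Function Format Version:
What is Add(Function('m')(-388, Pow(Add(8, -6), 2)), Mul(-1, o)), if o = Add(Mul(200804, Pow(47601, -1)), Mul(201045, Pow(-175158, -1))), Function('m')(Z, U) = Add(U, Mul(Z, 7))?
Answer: Rational(-2515270435787, 926410662) ≈ -2715.1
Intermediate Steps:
Function('m')(Z, U) = Add(U, Mul(7, Z))
o = Rational(2844720443, 926410662) (o = Add(Mul(200804, Rational(1, 47601)), Mul(201045, Rational(-1, 175158))) = Add(Rational(200804, 47601), Rational(-67015, 58386)) = Rational(2844720443, 926410662) ≈ 3.0707)
Add(Function('m')(-388, Pow(Add(8, -6), 2)), Mul(-1, o)) = Add(Add(Pow(Add(8, -6), 2), Mul(7, -388)), Mul(-1, Rational(2844720443, 926410662))) = Add(Add(Pow(2, 2), -2716), Rational(-2844720443, 926410662)) = Add(Add(4, -2716), Rational(-2844720443, 926410662)) = Add(-2712, Rational(-2844720443, 926410662)) = Rational(-2515270435787, 926410662)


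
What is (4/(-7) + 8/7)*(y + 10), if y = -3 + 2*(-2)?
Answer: 12/7 ≈ 1.7143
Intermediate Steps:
y = -7 (y = -3 - 4 = -7)
(4/(-7) + 8/7)*(y + 10) = (4/(-7) + 8/7)*(-7 + 10) = (4*(-1/7) + 8*(1/7))*3 = (-4/7 + 8/7)*3 = (4/7)*3 = 12/7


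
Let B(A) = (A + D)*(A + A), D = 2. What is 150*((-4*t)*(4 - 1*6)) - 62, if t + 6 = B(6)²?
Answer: 11051938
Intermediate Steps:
B(A) = 2*A*(2 + A) (B(A) = (A + 2)*(A + A) = (2 + A)*(2*A) = 2*A*(2 + A))
t = 9210 (t = -6 + (2*6*(2 + 6))² = -6 + (2*6*8)² = -6 + 96² = -6 + 9216 = 9210)
150*((-4*t)*(4 - 1*6)) - 62 = 150*((-4*9210)*(4 - 1*6)) - 62 = 150*(-36840*(4 - 6)) - 62 = 150*(-36840*(-2)) - 62 = 150*73680 - 62 = 11052000 - 62 = 11051938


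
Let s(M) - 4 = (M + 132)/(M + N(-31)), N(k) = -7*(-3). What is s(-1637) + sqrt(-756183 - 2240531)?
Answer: 7969/1616 + I*sqrt(2996714) ≈ 4.9313 + 1731.1*I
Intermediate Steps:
N(k) = 21
s(M) = 4 + (132 + M)/(21 + M) (s(M) = 4 + (M + 132)/(M + 21) = 4 + (132 + M)/(21 + M))
s(-1637) + sqrt(-756183 - 2240531) = (216 + 5*(-1637))/(21 - 1637) + sqrt(-756183 - 2240531) = (216 - 8185)/(-1616) + sqrt(-2996714) = -1/1616*(-7969) + I*sqrt(2996714) = 7969/1616 + I*sqrt(2996714)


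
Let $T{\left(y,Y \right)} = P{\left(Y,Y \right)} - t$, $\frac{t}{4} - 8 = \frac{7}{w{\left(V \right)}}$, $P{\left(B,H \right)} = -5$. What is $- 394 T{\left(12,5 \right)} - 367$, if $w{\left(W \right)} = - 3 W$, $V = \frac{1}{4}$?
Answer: $- \frac{1495}{3} \approx -498.33$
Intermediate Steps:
$V = \frac{1}{4} \approx 0.25$
$t = - \frac{16}{3}$ ($t = 32 + 4 \frac{7}{\left(-3\right) \frac{1}{4}} = 32 + 4 \frac{7}{- \frac{3}{4}} = 32 + 4 \cdot 7 \left(- \frac{4}{3}\right) = 32 + 4 \left(- \frac{28}{3}\right) = 32 - \frac{112}{3} = - \frac{16}{3} \approx -5.3333$)
$T{\left(y,Y \right)} = \frac{1}{3}$ ($T{\left(y,Y \right)} = -5 - - \frac{16}{3} = -5 + \frac{16}{3} = \frac{1}{3}$)
$- 394 T{\left(12,5 \right)} - 367 = \left(-394\right) \frac{1}{3} - 367 = - \frac{394}{3} - 367 = - \frac{1495}{3}$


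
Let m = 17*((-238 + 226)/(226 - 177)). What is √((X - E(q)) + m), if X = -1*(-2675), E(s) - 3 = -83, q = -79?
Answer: √134791/7 ≈ 52.448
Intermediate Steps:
E(s) = -80 (E(s) = 3 - 83 = -80)
X = 2675
m = -204/49 (m = 17*(-12/49) = -204/49 ≈ -4.1633)
√((X - E(q)) + m) = √((2675 - 1*(-80)) - 204/49) = √((2675 + 80) - 204/49) = √(2755 - 204/49) = √(134791/49) = √134791/7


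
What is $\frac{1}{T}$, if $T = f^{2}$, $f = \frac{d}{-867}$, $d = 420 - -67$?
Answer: $\frac{751689}{237169} \approx 3.1694$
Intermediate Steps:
$d = 487$ ($d = 420 + 67 = 487$)
$f = - \frac{487}{867}$ ($f = \frac{487}{-867} = 487 \left(- \frac{1}{867}\right) = - \frac{487}{867} \approx -0.56171$)
$T = \frac{237169}{751689}$ ($T = \left(- \frac{487}{867}\right)^{2} = \frac{237169}{751689} \approx 0.31551$)
$\frac{1}{T} = \frac{1}{\frac{237169}{751689}} = \frac{751689}{237169}$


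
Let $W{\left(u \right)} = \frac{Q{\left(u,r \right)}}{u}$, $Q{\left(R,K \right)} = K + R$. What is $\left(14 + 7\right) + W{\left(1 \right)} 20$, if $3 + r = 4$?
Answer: $61$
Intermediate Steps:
$r = 1$ ($r = -3 + 4 = 1$)
$W{\left(u \right)} = \frac{1 + u}{u}$
$\left(14 + 7\right) + W{\left(1 \right)} 20 = \left(14 + 7\right) + \frac{1 + 1}{1} \cdot 20 = 21 + 1 \cdot 2 \cdot 20 = 21 + 2 \cdot 20 = 21 + 40 = 61$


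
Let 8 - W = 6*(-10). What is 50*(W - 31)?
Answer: 1850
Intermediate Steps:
W = 68 (W = 8 - 6*(-10) = 8 - 1*(-60) = 8 + 60 = 68)
50*(W - 31) = 50*(68 - 31) = 50*37 = 1850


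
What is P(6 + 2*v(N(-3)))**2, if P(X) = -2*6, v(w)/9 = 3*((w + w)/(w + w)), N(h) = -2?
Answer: 144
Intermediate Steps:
v(w) = 27 (v(w) = 9*(3*((w + w)/(w + w))) = 9*(3*((2*w)/((2*w)))) = 9*(3*((2*w)*(1/(2*w)))) = 9*(3*1) = 9*3 = 27)
P(X) = -12
P(6 + 2*v(N(-3)))**2 = (-12)**2 = 144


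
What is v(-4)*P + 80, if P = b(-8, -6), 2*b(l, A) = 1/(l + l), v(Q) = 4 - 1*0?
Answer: 639/8 ≈ 79.875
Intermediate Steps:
v(Q) = 4 (v(Q) = 4 + 0 = 4)
b(l, A) = 1/(4*l) (b(l, A) = 1/(2*(l + l)) = 1/(2*((2*l))) = (1/(2*l))/2 = 1/(4*l))
P = -1/32 (P = (¼)/(-8) = (¼)*(-⅛) = -1/32 ≈ -0.031250)
v(-4)*P + 80 = 4*(-1/32) + 80 = -⅛ + 80 = 639/8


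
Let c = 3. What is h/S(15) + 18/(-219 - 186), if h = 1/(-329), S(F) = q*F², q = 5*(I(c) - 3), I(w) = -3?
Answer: -98699/2220750 ≈ -0.044444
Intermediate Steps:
q = -30 (q = 5*(-3 - 3) = 5*(-6) = -30)
S(F) = -30*F²
h = -1/329 ≈ -0.0030395
h/S(15) + 18/(-219 - 186) = -1/(329*((-30*15²))) + 18/(-219 - 186) = -1/(329*((-30*225))) + 18/(-405) = -1/329/(-6750) + 18*(-1/405) = -1/329*(-1/6750) - 2/45 = 1/2220750 - 2/45 = -98699/2220750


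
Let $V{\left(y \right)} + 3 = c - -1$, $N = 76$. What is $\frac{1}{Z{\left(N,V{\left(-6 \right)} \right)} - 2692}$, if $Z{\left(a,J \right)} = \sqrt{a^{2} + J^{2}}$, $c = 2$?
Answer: $- \frac{1}{2616} \approx -0.00038226$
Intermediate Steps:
$V{\left(y \right)} = 0$ ($V{\left(y \right)} = -3 + \left(2 - -1\right) = -3 + \left(2 + 1\right) = -3 + 3 = 0$)
$Z{\left(a,J \right)} = \sqrt{J^{2} + a^{2}}$
$\frac{1}{Z{\left(N,V{\left(-6 \right)} \right)} - 2692} = \frac{1}{\sqrt{0^{2} + 76^{2}} - 2692} = \frac{1}{\sqrt{0 + 5776} - 2692} = \frac{1}{\sqrt{5776} - 2692} = \frac{1}{76 - 2692} = \frac{1}{-2616} = - \frac{1}{2616}$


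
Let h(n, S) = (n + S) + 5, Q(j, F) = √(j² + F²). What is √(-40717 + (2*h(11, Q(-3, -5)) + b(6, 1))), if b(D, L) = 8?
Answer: √(-40677 + 2*√34) ≈ 201.66*I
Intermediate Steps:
Q(j, F) = √(F² + j²)
h(n, S) = 5 + S + n (h(n, S) = (S + n) + 5 = 5 + S + n)
√(-40717 + (2*h(11, Q(-3, -5)) + b(6, 1))) = √(-40717 + (2*(5 + √((-5)² + (-3)²) + 11) + 8)) = √(-40717 + (2*(5 + √(25 + 9) + 11) + 8)) = √(-40717 + (2*(5 + √34 + 11) + 8)) = √(-40717 + (2*(16 + √34) + 8)) = √(-40717 + ((32 + 2*√34) + 8)) = √(-40717 + (40 + 2*√34)) = √(-40677 + 2*√34)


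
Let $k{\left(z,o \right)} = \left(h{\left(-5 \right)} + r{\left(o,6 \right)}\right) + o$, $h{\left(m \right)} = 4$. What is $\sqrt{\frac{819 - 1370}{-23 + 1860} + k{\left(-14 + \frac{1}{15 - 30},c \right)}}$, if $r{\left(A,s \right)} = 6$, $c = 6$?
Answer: $\frac{\sqrt{52980917}}{1837} \approx 3.9623$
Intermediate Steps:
$k{\left(z,o \right)} = 10 + o$ ($k{\left(z,o \right)} = \left(4 + 6\right) + o = 10 + o$)
$\sqrt{\frac{819 - 1370}{-23 + 1860} + k{\left(-14 + \frac{1}{15 - 30},c \right)}} = \sqrt{\frac{819 - 1370}{-23 + 1860} + \left(10 + 6\right)} = \sqrt{- \frac{551}{1837} + 16} = \sqrt{\frac{28841}{1837}} = \frac{\sqrt{52980917}}{1837}$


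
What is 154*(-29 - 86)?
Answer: -17710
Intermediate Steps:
154*(-29 - 86) = 154*(-115) = -17710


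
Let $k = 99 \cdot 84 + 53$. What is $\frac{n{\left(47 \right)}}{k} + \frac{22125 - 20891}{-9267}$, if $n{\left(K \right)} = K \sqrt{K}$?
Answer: $- \frac{1234}{9267} + \frac{47 \sqrt{47}}{8369} \approx -0.09466$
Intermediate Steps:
$k = 8369$ ($k = 8316 + 53 = 8369$)
$n{\left(K \right)} = K^{\frac{3}{2}}$
$\frac{n{\left(47 \right)}}{k} + \frac{22125 - 20891}{-9267} = \frac{47^{\frac{3}{2}}}{8369} + \frac{22125 - 20891}{-9267} = 47 \sqrt{47} \cdot \frac{1}{8369} + 1234 \left(- \frac{1}{9267}\right) = \frac{47 \sqrt{47}}{8369} - \frac{1234}{9267} = - \frac{1234}{9267} + \frac{47 \sqrt{47}}{8369}$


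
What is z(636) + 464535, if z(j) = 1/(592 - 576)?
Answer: 7432561/16 ≈ 4.6454e+5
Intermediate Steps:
z(j) = 1/16
z(636) + 464535 = 1/16 + 464535 = 7432561/16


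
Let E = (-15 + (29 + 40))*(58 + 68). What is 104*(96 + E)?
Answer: 717600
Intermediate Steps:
E = 6804 (E = (-15 + 69)*126 = 54*126 = 6804)
104*(96 + E) = 104*(96 + 6804) = 104*6900 = 717600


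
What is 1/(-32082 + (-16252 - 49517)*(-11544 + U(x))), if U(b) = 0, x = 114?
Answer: 1/759205254 ≈ 1.3172e-9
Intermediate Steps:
1/(-32082 + (-16252 - 49517)*(-11544 + U(x))) = 1/(-32082 + (-16252 - 49517)*(-11544 + 0)) = 1/(-32082 - 65769*(-11544)) = 1/(-32082 + 759237336) = 1/759205254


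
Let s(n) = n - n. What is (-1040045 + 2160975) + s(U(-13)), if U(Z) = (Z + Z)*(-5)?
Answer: 1120930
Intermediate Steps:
U(Z) = -10*Z (U(Z) = (2*Z)*(-5) = -10*Z)
s(n) = 0
(-1040045 + 2160975) + s(U(-13)) = (-1040045 + 2160975) + 0 = 1120930 + 0 = 1120930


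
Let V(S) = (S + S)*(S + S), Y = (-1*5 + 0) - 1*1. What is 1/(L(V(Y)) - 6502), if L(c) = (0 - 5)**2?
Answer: -1/6477 ≈ -0.00015439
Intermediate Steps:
Y = -6 (Y = (-5 + 0) - 1 = -5 - 1 = -6)
V(S) = 4*S**2 (V(S) = (2*S)*(2*S) = 4*S**2)
L(c) = 25 (L(c) = (-5)**2 = 25)
1/(L(V(Y)) - 6502) = 1/(25 - 6502) = 1/(-6477) = -1/6477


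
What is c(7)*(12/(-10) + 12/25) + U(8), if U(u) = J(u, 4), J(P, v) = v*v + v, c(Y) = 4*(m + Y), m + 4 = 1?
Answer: 212/25 ≈ 8.4800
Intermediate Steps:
m = -3 (m = -4 + 1 = -3)
c(Y) = -12 + 4*Y (c(Y) = 4*(-3 + Y) = -12 + 4*Y)
J(P, v) = v + v² (J(P, v) = v² + v = v + v²)
U(u) = 20 (U(u) = 4*(1 + 4) = 4*5 = 20)
c(7)*(12/(-10) + 12/25) + U(8) = (-12 + 4*7)*(12/(-10) + 12/25) + 20 = (-12 + 28)*(12*(-⅒) + 12*(1/25)) + 20 = 16*(-6/5 + 12/25) + 20 = 16*(-18/25) + 20 = -288/25 + 20 = 212/25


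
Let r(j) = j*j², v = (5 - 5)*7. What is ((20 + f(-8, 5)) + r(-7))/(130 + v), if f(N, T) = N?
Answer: -331/130 ≈ -2.5462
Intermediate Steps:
v = 0 (v = 0*7 = 0)
r(j) = j³
((20 + f(-8, 5)) + r(-7))/(130 + v) = ((20 - 8) + (-7)³)/(130 + 0) = (12 - 343)/130 = -331*1/130 = -331/130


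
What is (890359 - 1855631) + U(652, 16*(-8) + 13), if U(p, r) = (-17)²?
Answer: -964983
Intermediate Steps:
U(p, r) = 289
(890359 - 1855631) + U(652, 16*(-8) + 13) = (890359 - 1855631) + 289 = -965272 + 289 = -964983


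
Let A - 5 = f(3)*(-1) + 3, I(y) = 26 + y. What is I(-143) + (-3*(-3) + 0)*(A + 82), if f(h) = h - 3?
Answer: 693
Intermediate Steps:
f(h) = -3 + h
A = 8 (A = 5 + ((-3 + 3)*(-1) + 3) = 5 + (0*(-1) + 3) = 5 + (0 + 3) = 5 + 3 = 8)
I(-143) + (-3*(-3) + 0)*(A + 82) = (26 - 143) + (-3*(-3) + 0)*(8 + 82) = -117 + (9 + 0)*90 = -117 + 9*90 = -117 + 810 = 693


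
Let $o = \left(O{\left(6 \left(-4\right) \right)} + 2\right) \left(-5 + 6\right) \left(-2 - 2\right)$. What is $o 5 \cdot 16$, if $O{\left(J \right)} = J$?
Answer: $7040$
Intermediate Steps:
$o = 88$ ($o = \left(6 \left(-4\right) + 2\right) \left(-5 + 6\right) \left(-2 - 2\right) = \left(-24 + 2\right) 1 \left(-4\right) = \left(-22\right) \left(-4\right) = 88$)
$o 5 \cdot 16 = 88 \cdot 5 \cdot 16 = 440 \cdot 16 = 7040$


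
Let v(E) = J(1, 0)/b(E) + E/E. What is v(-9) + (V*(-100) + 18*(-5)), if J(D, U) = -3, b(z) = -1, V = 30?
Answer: -3086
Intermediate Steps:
v(E) = 4 (v(E) = -3/(-1) + E/E = -3*(-1) + 1 = 3 + 1 = 4)
v(-9) + (V*(-100) + 18*(-5)) = 4 + (30*(-100) + 18*(-5)) = 4 + (-3000 - 90) = 4 - 3090 = -3086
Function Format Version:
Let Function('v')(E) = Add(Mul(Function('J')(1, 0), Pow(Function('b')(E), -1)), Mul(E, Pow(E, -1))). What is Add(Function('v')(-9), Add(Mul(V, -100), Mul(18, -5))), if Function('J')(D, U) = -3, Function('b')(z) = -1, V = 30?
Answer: -3086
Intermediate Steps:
Function('v')(E) = 4 (Function('v')(E) = Add(Mul(-3, Pow(-1, -1)), Mul(E, Pow(E, -1))) = Add(Mul(-3, -1), 1) = Add(3, 1) = 4)
Add(Function('v')(-9), Add(Mul(V, -100), Mul(18, -5))) = Add(4, Add(Mul(30, -100), Mul(18, -5))) = Add(4, Add(-3000, -90)) = Add(4, -3090) = -3086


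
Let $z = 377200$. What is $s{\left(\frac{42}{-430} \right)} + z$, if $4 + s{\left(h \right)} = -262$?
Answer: $376934$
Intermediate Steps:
$s{\left(h \right)} = -266$ ($s{\left(h \right)} = -4 - 262 = -266$)
$s{\left(\frac{42}{-430} \right)} + z = -266 + 377200 = 376934$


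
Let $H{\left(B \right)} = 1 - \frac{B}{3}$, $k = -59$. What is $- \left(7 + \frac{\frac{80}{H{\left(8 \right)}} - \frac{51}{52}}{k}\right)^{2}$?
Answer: $- \frac{577104529}{9412624} \approx -61.312$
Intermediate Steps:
$H{\left(B \right)} = 1 - \frac{B}{3}$ ($H{\left(B \right)} = 1 - B \frac{1}{3} = 1 - \frac{B}{3}$)
$- \left(7 + \frac{\frac{80}{H{\left(8 \right)}} - \frac{51}{52}}{k}\right)^{2} = - \left(7 + \frac{\frac{80}{1 - \frac{8}{3}} - \frac{51}{52}}{-59}\right)^{2} = - \left(7 + \left(\frac{80}{1 - \frac{8}{3}} - \frac{51}{52}\right) \left(- \frac{1}{59}\right)\right)^{2} = - \left(7 + \left(\frac{80}{- \frac{5}{3}} - \frac{51}{52}\right) \left(- \frac{1}{59}\right)\right)^{2} = - \left(7 + \left(80 \left(- \frac{3}{5}\right) - \frac{51}{52}\right) \left(- \frac{1}{59}\right)\right)^{2} = - \left(7 + \left(-48 - \frac{51}{52}\right) \left(- \frac{1}{59}\right)\right)^{2} = - \left(7 - - \frac{2547}{3068}\right)^{2} = - \left(7 + \frac{2547}{3068}\right)^{2} = - \left(\frac{24023}{3068}\right)^{2} = \left(-1\right) \frac{577104529}{9412624} = - \frac{577104529}{9412624}$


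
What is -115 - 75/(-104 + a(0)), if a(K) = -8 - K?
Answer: -12805/112 ≈ -114.33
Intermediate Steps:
-115 - 75/(-104 + a(0)) = -115 - 75/(-104 + (-8 - 1*0)) = -115 - 75/(-104 + (-8 + 0)) = -115 - 75/(-104 - 8) = -115 - 75/(-112) = -115 - 1/112*(-75) = -115 + 75/112 = -12805/112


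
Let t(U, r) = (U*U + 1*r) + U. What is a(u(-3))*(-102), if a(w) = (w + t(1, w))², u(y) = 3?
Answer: -6528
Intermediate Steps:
t(U, r) = U + r + U² (t(U, r) = (U² + r) + U = (r + U²) + U = U + r + U²)
a(w) = (2 + 2*w)² (a(w) = (w + (1 + w + 1²))² = (w + (1 + w + 1))² = (w + (2 + w))² = (2 + 2*w)²)
a(u(-3))*(-102) = (4*(1 + 3)²)*(-102) = (4*4²)*(-102) = (4*16)*(-102) = 64*(-102) = -6528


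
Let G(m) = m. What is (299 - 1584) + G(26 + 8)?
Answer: -1251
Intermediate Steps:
(299 - 1584) + G(26 + 8) = (299 - 1584) + (26 + 8) = -1285 + 34 = -1251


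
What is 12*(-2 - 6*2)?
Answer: -168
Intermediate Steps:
12*(-2 - 6*2) = 12*(-2 - 12) = 12*(-14) = -168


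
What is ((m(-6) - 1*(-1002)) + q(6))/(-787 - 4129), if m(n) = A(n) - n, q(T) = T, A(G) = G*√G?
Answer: -507/2458 + 3*I*√6/2458 ≈ -0.20627 + 0.0029896*I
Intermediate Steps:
A(G) = G^(3/2)
m(n) = n^(3/2) - n
((m(-6) - 1*(-1002)) + q(6))/(-787 - 4129) = ((((-6)^(3/2) - 1*(-6)) - 1*(-1002)) + 6)/(-787 - 4129) = (((-6*I*√6 + 6) + 1002) + 6)/(-4916) = (((6 - 6*I*√6) + 1002) + 6)*(-1/4916) = ((1008 - 6*I*√6) + 6)*(-1/4916) = (1014 - 6*I*√6)*(-1/4916) = -507/2458 + 3*I*√6/2458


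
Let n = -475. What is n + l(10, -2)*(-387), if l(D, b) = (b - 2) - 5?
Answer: 3008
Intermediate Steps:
l(D, b) = -7 + b (l(D, b) = (-2 + b) - 5 = -7 + b)
n + l(10, -2)*(-387) = -475 + (-7 - 2)*(-387) = -475 - 9*(-387) = -475 + 3483 = 3008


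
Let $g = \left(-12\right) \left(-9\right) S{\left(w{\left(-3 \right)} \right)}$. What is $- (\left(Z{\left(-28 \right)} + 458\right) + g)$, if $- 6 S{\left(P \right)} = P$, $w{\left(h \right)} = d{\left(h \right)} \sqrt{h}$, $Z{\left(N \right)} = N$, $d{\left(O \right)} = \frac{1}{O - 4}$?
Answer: $-430 - \frac{18 i \sqrt{3}}{7} \approx -430.0 - 4.4538 i$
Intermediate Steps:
$d{\left(O \right)} = \frac{1}{-4 + O}$
$w{\left(h \right)} = \frac{\sqrt{h}}{-4 + h}$
$S{\left(P \right)} = - \frac{P}{6}$
$g = \frac{18 i \sqrt{3}}{7}$ ($g = \left(-12\right) \left(-9\right) \left(- \frac{\sqrt{-3} \frac{1}{-4 - 3}}{6}\right) = 108 \left(- \frac{i \sqrt{3} \frac{1}{-7}}{6}\right) = 108 \left(- \frac{i \sqrt{3} \left(- \frac{1}{7}\right)}{6}\right) = 108 \left(- \frac{\left(- \frac{1}{7}\right) i \sqrt{3}}{6}\right) = 108 \frac{i \sqrt{3}}{42} = \frac{18 i \sqrt{3}}{7} \approx 4.4538 i$)
$- (\left(Z{\left(-28 \right)} + 458\right) + g) = - (\left(-28 + 458\right) + \frac{18 i \sqrt{3}}{7}) = - (430 + \frac{18 i \sqrt{3}}{7}) = -430 - \frac{18 i \sqrt{3}}{7}$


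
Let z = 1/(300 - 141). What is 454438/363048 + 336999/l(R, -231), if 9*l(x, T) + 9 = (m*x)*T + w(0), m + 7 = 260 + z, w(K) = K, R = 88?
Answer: 32756868249643/49480793057220 ≈ 0.66201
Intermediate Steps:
z = 1/159 ≈ 0.0062893
m = 40228/159 (m = -7 + (260 + 1/159) = -7 + 41341/159 = 40228/159 ≈ 253.01)
l(x, T) = -1 + 40228*T*x/1431 (l(x, T) = -1 + ((40228*x/159)*T + 0)/9 = -1 + (40228*T*x/159 + 0)/9 = -1 + (40228*T*x/159)/9 = -1 + 40228*T*x/1431)
454438/363048 + 336999/l(R, -231) = 454438/363048 + 336999/(-1 + (40228/1431)*(-231)*88) = 454438*(1/363048) + 336999/(-1 - 272584928/477) = 227219/181524 + 336999/(-272585405/477) = 227219/181524 + 336999*(-477/272585405) = 227219/181524 - 160748523/272585405 = 32756868249643/49480793057220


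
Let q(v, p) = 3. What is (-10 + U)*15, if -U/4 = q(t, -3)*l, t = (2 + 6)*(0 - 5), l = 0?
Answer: -150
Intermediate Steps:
t = -40 (t = 8*(-5) = -40)
U = 0 (U = -12*0 = -4*0 = 0)
(-10 + U)*15 = (-10 + 0)*15 = -10*15 = -150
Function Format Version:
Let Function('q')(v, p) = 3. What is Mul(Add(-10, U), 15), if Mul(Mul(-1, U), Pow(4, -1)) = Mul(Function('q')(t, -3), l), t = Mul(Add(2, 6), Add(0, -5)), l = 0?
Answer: -150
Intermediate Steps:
t = -40 (t = Mul(8, -5) = -40)
U = 0 (U = Mul(-4, Mul(3, 0)) = Mul(-4, 0) = 0)
Mul(Add(-10, U), 15) = Mul(Add(-10, 0), 15) = Mul(-10, 15) = -150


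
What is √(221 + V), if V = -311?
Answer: 3*I*√10 ≈ 9.4868*I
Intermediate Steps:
√(221 + V) = √(221 - 311) = √(-90) = 3*I*√10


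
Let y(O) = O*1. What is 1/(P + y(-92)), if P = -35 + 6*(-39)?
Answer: -1/361 ≈ -0.0027701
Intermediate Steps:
y(O) = O
P = -269 (P = -35 - 234 = -269)
1/(P + y(-92)) = 1/(-269 - 92) = 1/(-361) = -1/361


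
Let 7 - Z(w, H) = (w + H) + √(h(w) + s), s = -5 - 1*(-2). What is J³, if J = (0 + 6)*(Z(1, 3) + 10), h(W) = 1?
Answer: 457704 - 109080*I*√2 ≈ 4.577e+5 - 1.5426e+5*I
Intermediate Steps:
s = -3 (s = -5 + 2 = -3)
Z(w, H) = 7 - H - w - I*√2 (Z(w, H) = 7 - ((w + H) + √(1 - 3)) = 7 - ((H + w) + √(-2)) = 7 - ((H + w) + I*√2) = 7 - (H + w + I*√2) = 7 + (-H - w - I*√2) = 7 - H - w - I*√2)
J = 78 - 6*I*√2 (J = (0 + 6)*((7 - 1*3 - 1*1 - I*√2) + 10) = 6*((7 - 3 - 1 - I*√2) + 10) = 6*((3 - I*√2) + 10) = 6*(13 - I*√2) = 78 - 6*I*√2 ≈ 78.0 - 8.4853*I)
J³ = (78 - 6*I*√2)³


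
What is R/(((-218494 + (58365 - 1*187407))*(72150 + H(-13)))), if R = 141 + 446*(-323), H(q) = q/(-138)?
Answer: 9930273/1730158104584 ≈ 5.7395e-6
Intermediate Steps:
H(q) = -q/138 (H(q) = q*(-1/138) = -q/138)
R = -143917 (R = 141 - 144058 = -143917)
R/(((-218494 + (58365 - 1*187407))*(72150 + H(-13)))) = -143917*1/((-218494 + (58365 - 1*187407))*(72150 - 1/138*(-13))) = -143917*1/((-218494 + (58365 - 187407))*(72150 + 13/138)) = -143917*138/(9956713*(-218494 - 129042)) = -143917/((-347536*9956713/138)) = -143917/(-1730158104584/69) = -143917*(-69/1730158104584) = 9930273/1730158104584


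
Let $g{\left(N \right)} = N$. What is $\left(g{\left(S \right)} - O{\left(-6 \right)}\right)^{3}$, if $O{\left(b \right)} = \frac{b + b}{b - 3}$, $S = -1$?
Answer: $- \frac{343}{27} \approx -12.704$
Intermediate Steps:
$O{\left(b \right)} = \frac{2 b}{-3 + b}$
$\left(g{\left(S \right)} - O{\left(-6 \right)}\right)^{3} = \left(-1 - 2 \left(-6\right) \frac{1}{-3 - 6}\right)^{3} = \left(-1 - 2 \left(-6\right) \frac{1}{-9}\right)^{3} = \left(-1 - 2 \left(-6\right) \left(- \frac{1}{9}\right)\right)^{3} = \left(-1 - \frac{4}{3}\right)^{3} = \left(- \frac{7}{3}\right)^{3} = - \frac{343}{27}$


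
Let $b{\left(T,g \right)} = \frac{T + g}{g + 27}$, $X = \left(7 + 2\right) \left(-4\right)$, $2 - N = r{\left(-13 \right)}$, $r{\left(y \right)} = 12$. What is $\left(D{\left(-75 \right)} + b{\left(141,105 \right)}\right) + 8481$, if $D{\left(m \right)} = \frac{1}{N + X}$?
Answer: $\frac{2146159}{253} \approx 8482.8$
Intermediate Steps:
$N = -10$ ($N = 2 - 12 = -10$)
$X = -36$ ($X = 9 \left(-4\right) = -36$)
$b{\left(T,g \right)} = \frac{T + g}{27 + g}$
$D{\left(m \right)} = - \frac{1}{46}$ ($D{\left(m \right)} = \frac{1}{-10 - 36} = \frac{1}{-46} = - \frac{1}{46}$)
$\left(D{\left(-75 \right)} + b{\left(141,105 \right)}\right) + 8481 = \left(- \frac{1}{46} + \frac{141 + 105}{27 + 105}\right) + 8481 = \left(- \frac{1}{46} + \frac{1}{132} \cdot 246\right) + 8481 = \left(- \frac{1}{46} + \frac{41}{22}\right) + 8481 = \frac{466}{253} + 8481 = \frac{2146159}{253}$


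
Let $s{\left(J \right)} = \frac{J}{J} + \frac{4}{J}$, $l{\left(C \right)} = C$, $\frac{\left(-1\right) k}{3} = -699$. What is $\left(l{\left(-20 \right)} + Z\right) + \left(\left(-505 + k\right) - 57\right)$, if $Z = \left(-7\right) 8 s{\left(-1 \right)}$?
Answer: $1683$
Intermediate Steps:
$k = 2097$ ($k = \left(-3\right) \left(-699\right) = 2097$)
$s{\left(J \right)} = 1 + \frac{4}{J}$
$Z = 168$ ($Z = \left(-7\right) 8 \frac{4 - 1}{-1} = - 56 \left(\left(-1\right) 3\right) = \left(-56\right) \left(-3\right) = 168$)
$\left(l{\left(-20 \right)} + Z\right) + \left(\left(-505 + k\right) - 57\right) = \left(-20 + 168\right) + \left(\left(-505 + 2097\right) - 57\right) = 148 + \left(1592 - 57\right) = 148 + 1535 = 1683$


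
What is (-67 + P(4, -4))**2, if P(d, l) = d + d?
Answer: 3481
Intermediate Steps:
P(d, l) = 2*d
(-67 + P(4, -4))**2 = (-67 + 2*4)**2 = (-67 + 8)**2 = (-59)**2 = 3481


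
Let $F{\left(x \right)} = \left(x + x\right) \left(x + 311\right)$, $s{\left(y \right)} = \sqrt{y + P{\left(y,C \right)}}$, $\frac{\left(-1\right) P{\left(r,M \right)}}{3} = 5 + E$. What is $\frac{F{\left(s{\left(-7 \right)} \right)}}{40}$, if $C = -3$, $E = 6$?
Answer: $-2 + \frac{311 i \sqrt{10}}{10} \approx -2.0 + 98.347 i$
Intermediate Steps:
$P{\left(r,M \right)} = -33$ ($P{\left(r,M \right)} = - 3 \left(5 + 6\right) = \left(-3\right) 11 = -33$)
$s{\left(y \right)} = \sqrt{-33 + y}$ ($s{\left(y \right)} = \sqrt{y - 33} = \sqrt{-33 + y}$)
$F{\left(x \right)} = 2 x \left(311 + x\right)$
$\frac{F{\left(s{\left(-7 \right)} \right)}}{40} = \frac{2 \sqrt{-33 - 7} \left(311 + \sqrt{-33 - 7}\right)}{40} = 2 \sqrt{-40} \left(311 + \sqrt{-40}\right) \frac{1}{40} = 2 \cdot 2 i \sqrt{10} \left(311 + 2 i \sqrt{10}\right) \frac{1}{40} = 4 i \sqrt{10} \left(311 + 2 i \sqrt{10}\right) \frac{1}{40} = \frac{i \sqrt{10} \left(311 + 2 i \sqrt{10}\right)}{10}$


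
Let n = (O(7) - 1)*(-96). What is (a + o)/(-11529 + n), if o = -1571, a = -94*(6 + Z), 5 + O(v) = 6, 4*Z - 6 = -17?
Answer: 139/854 ≈ 0.16276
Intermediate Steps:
Z = -11/4 (Z = 3/2 + (1/4)*(-17) = 3/2 - 17/4 = -11/4 ≈ -2.7500)
O(v) = 1 (O(v) = -5 + 6 = 1)
a = -611/2 (a = -94*(6 - 11/4) = -94*13/4 = -611/2 ≈ -305.50)
n = 0 (n = (1 - 1)*(-96) = 0*(-96) = 0)
(a + o)/(-11529 + n) = (-611/2 - 1571)/(-11529 + 0) = -3753/2/(-11529) = -3753/2*(-1/11529) = 139/854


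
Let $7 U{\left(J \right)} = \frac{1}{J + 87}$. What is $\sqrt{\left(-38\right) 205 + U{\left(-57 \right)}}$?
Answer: $\frac{i \sqrt{343538790}}{210} \approx 88.261 i$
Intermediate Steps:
$U{\left(J \right)} = \frac{1}{7 \left(87 + J\right)}$ ($U{\left(J \right)} = \frac{1}{7 \left(J + 87\right)} = \frac{1}{7 \left(87 + J\right)}$)
$\sqrt{\left(-38\right) 205 + U{\left(-57 \right)}} = \sqrt{\left(-38\right) 205 + \frac{1}{7 \left(87 - 57\right)}} = \sqrt{-7790 + \frac{1}{7 \cdot 30}} = \sqrt{-7790 + \frac{1}{7} \cdot \frac{1}{30}} = \sqrt{-7790 + \frac{1}{210}} = \sqrt{- \frac{1635899}{210}} = \frac{i \sqrt{343538790}}{210}$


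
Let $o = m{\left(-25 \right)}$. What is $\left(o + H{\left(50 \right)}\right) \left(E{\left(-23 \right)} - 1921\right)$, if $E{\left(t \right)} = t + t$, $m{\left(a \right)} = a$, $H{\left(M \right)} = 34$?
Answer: $-17703$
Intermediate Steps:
$o = -25$
$E{\left(t \right)} = 2 t$
$\left(o + H{\left(50 \right)}\right) \left(E{\left(-23 \right)} - 1921\right) = \left(-25 + 34\right) \left(2 \left(-23\right) - 1921\right) = 9 \left(-46 - 1921\right) = 9 \left(-1967\right) = -17703$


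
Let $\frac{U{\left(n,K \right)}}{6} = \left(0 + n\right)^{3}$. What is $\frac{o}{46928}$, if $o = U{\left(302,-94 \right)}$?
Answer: $\frac{10328853}{2933} \approx 3521.6$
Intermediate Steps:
$U{\left(n,K \right)} = 6 n^{3}$ ($U{\left(n,K \right)} = 6 \left(0 + n\right)^{3} = 6 n^{3}$)
$o = 165261648$ ($o = 6 \cdot 302^{3} = 6 \cdot 27543608 = 165261648$)
$\frac{o}{46928} = \frac{165261648}{46928} = 165261648 \cdot \frac{1}{46928} = \frac{10328853}{2933}$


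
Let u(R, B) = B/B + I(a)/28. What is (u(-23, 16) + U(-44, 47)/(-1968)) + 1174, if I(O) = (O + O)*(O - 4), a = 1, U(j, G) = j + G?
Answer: 5394609/4592 ≈ 1174.8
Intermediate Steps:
U(j, G) = G + j
I(O) = 2*O*(-4 + O) (I(O) = (2*O)*(-4 + O) = 2*O*(-4 + O))
u(R, B) = 11/14 (u(R, B) = B/B + (2*1*(-4 + 1))/28 = 1 + (2*1*(-3))*(1/28) = 1 - 6*1/28 = 1 - 3/14 = 11/14)
(u(-23, 16) + U(-44, 47)/(-1968)) + 1174 = (11/14 + (47 - 44)/(-1968)) + 1174 = (11/14 + 3*(-1/1968)) + 1174 = (11/14 - 1/656) + 1174 = 3601/4592 + 1174 = 5394609/4592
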